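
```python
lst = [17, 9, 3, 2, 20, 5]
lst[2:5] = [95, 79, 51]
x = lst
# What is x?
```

lst starts as [17, 9, 3, 2, 20, 5] (length 6). The slice lst[2:5] covers indices [2, 3, 4] with values [3, 2, 20]. Replacing that slice with [95, 79, 51] (same length) produces [17, 9, 95, 79, 51, 5].

[17, 9, 95, 79, 51, 5]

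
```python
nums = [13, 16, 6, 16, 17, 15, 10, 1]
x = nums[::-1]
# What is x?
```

nums has length 8. The slice nums[::-1] selects indices [7, 6, 5, 4, 3, 2, 1, 0] (7->1, 6->10, 5->15, 4->17, 3->16, 2->6, 1->16, 0->13), giving [1, 10, 15, 17, 16, 6, 16, 13].

[1, 10, 15, 17, 16, 6, 16, 13]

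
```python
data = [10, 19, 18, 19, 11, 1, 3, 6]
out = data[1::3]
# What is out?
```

data has length 8. The slice data[1::3] selects indices [1, 4, 7] (1->19, 4->11, 7->6), giving [19, 11, 6].

[19, 11, 6]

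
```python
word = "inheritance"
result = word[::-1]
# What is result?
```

word has length 11. The slice word[::-1] selects indices [10, 9, 8, 7, 6, 5, 4, 3, 2, 1, 0] (10->'e', 9->'c', 8->'n', 7->'a', 6->'t', 5->'i', 4->'r', 3->'e', 2->'h', 1->'n', 0->'i'), giving 'ecnatirehni'.

'ecnatirehni'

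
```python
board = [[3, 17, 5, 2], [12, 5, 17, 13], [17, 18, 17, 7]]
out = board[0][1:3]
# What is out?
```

board[0] = [3, 17, 5, 2]. board[0] has length 4. The slice board[0][1:3] selects indices [1, 2] (1->17, 2->5), giving [17, 5].

[17, 5]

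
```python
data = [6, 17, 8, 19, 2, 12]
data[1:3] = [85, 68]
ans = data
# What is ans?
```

data starts as [6, 17, 8, 19, 2, 12] (length 6). The slice data[1:3] covers indices [1, 2] with values [17, 8]. Replacing that slice with [85, 68] (same length) produces [6, 85, 68, 19, 2, 12].

[6, 85, 68, 19, 2, 12]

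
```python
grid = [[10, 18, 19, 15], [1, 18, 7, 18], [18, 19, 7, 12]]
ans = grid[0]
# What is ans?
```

grid has 3 rows. Row 0 is [10, 18, 19, 15].

[10, 18, 19, 15]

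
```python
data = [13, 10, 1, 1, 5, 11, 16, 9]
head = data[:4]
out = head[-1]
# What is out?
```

data has length 8. The slice data[:4] selects indices [0, 1, 2, 3] (0->13, 1->10, 2->1, 3->1), giving [13, 10, 1, 1]. So head = [13, 10, 1, 1]. Then head[-1] = 1.

1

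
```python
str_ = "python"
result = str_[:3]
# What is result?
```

str_ has length 6. The slice str_[:3] selects indices [0, 1, 2] (0->'p', 1->'y', 2->'t'), giving 'pyt'.

'pyt'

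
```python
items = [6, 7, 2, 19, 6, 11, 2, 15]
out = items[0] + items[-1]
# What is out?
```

items has length 8. items[0] = 6.
items has length 8. Negative index -1 maps to positive index 8 + (-1) = 7. items[7] = 15.
Sum: 6 + 15 = 21.

21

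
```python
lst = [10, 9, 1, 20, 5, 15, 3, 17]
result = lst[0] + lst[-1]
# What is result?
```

lst has length 8. lst[0] = 10.
lst has length 8. Negative index -1 maps to positive index 8 + (-1) = 7. lst[7] = 17.
Sum: 10 + 17 = 27.

27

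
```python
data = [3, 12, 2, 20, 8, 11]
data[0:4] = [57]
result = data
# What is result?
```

data starts as [3, 12, 2, 20, 8, 11] (length 6). The slice data[0:4] covers indices [0, 1, 2, 3] with values [3, 12, 2, 20]. Replacing that slice with [57] (different length) produces [57, 8, 11].

[57, 8, 11]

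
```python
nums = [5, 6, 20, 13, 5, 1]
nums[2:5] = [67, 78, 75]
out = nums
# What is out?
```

nums starts as [5, 6, 20, 13, 5, 1] (length 6). The slice nums[2:5] covers indices [2, 3, 4] with values [20, 13, 5]. Replacing that slice with [67, 78, 75] (same length) produces [5, 6, 67, 78, 75, 1].

[5, 6, 67, 78, 75, 1]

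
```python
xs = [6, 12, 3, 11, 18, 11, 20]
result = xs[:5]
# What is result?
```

xs has length 7. The slice xs[:5] selects indices [0, 1, 2, 3, 4] (0->6, 1->12, 2->3, 3->11, 4->18), giving [6, 12, 3, 11, 18].

[6, 12, 3, 11, 18]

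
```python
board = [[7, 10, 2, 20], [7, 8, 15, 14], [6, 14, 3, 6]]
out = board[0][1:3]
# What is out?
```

board[0] = [7, 10, 2, 20]. board[0] has length 4. The slice board[0][1:3] selects indices [1, 2] (1->10, 2->2), giving [10, 2].

[10, 2]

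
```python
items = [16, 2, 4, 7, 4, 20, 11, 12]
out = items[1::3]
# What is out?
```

items has length 8. The slice items[1::3] selects indices [1, 4, 7] (1->2, 4->4, 7->12), giving [2, 4, 12].

[2, 4, 12]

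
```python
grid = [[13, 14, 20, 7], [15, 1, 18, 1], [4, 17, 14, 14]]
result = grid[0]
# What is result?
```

grid has 3 rows. Row 0 is [13, 14, 20, 7].

[13, 14, 20, 7]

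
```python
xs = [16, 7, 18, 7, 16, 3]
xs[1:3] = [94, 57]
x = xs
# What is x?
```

xs starts as [16, 7, 18, 7, 16, 3] (length 6). The slice xs[1:3] covers indices [1, 2] with values [7, 18]. Replacing that slice with [94, 57] (same length) produces [16, 94, 57, 7, 16, 3].

[16, 94, 57, 7, 16, 3]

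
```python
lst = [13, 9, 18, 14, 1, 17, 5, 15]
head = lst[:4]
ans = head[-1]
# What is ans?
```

lst has length 8. The slice lst[:4] selects indices [0, 1, 2, 3] (0->13, 1->9, 2->18, 3->14), giving [13, 9, 18, 14]. So head = [13, 9, 18, 14]. Then head[-1] = 14.

14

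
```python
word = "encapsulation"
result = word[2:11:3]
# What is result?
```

word has length 13. The slice word[2:11:3] selects indices [2, 5, 8] (2->'c', 5->'s', 8->'a'), giving 'csa'.

'csa'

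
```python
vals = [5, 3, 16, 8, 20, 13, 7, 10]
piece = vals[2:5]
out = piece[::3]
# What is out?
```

vals has length 8. The slice vals[2:5] selects indices [2, 3, 4] (2->16, 3->8, 4->20), giving [16, 8, 20]. So piece = [16, 8, 20]. piece has length 3. The slice piece[::3] selects indices [0] (0->16), giving [16].

[16]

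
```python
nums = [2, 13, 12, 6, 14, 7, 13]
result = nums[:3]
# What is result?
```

nums has length 7. The slice nums[:3] selects indices [0, 1, 2] (0->2, 1->13, 2->12), giving [2, 13, 12].

[2, 13, 12]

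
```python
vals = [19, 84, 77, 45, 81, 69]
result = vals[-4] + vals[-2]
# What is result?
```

vals has length 6. Negative index -4 maps to positive index 6 + (-4) = 2. vals[2] = 77.
vals has length 6. Negative index -2 maps to positive index 6 + (-2) = 4. vals[4] = 81.
Sum: 77 + 81 = 158.

158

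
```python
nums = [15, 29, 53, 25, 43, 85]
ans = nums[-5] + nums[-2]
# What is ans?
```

nums has length 6. Negative index -5 maps to positive index 6 + (-5) = 1. nums[1] = 29.
nums has length 6. Negative index -2 maps to positive index 6 + (-2) = 4. nums[4] = 43.
Sum: 29 + 43 = 72.

72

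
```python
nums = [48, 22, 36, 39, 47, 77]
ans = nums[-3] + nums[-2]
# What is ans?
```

nums has length 6. Negative index -3 maps to positive index 6 + (-3) = 3. nums[3] = 39.
nums has length 6. Negative index -2 maps to positive index 6 + (-2) = 4. nums[4] = 47.
Sum: 39 + 47 = 86.

86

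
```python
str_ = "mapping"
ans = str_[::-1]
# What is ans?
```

str_ has length 7. The slice str_[::-1] selects indices [6, 5, 4, 3, 2, 1, 0] (6->'g', 5->'n', 4->'i', 3->'p', 2->'p', 1->'a', 0->'m'), giving 'gnippam'.

'gnippam'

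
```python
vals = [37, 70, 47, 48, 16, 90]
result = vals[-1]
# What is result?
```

vals has length 6. Negative index -1 maps to positive index 6 + (-1) = 5. vals[5] = 90.

90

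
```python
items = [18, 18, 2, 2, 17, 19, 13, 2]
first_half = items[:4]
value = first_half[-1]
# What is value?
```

items has length 8. The slice items[:4] selects indices [0, 1, 2, 3] (0->18, 1->18, 2->2, 3->2), giving [18, 18, 2, 2]. So first_half = [18, 18, 2, 2]. Then first_half[-1] = 2.

2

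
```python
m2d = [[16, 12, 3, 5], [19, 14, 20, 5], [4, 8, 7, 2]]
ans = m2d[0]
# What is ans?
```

m2d has 3 rows. Row 0 is [16, 12, 3, 5].

[16, 12, 3, 5]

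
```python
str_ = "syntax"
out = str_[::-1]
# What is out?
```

str_ has length 6. The slice str_[::-1] selects indices [5, 4, 3, 2, 1, 0] (5->'x', 4->'a', 3->'t', 2->'n', 1->'y', 0->'s'), giving 'xatnys'.

'xatnys'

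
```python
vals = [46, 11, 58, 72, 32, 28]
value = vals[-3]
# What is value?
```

vals has length 6. Negative index -3 maps to positive index 6 + (-3) = 3. vals[3] = 72.

72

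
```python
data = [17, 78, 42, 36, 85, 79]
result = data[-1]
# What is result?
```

data has length 6. Negative index -1 maps to positive index 6 + (-1) = 5. data[5] = 79.

79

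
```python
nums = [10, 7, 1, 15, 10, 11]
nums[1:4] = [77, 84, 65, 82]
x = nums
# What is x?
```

nums starts as [10, 7, 1, 15, 10, 11] (length 6). The slice nums[1:4] covers indices [1, 2, 3] with values [7, 1, 15]. Replacing that slice with [77, 84, 65, 82] (different length) produces [10, 77, 84, 65, 82, 10, 11].

[10, 77, 84, 65, 82, 10, 11]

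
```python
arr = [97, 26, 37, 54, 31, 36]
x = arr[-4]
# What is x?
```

arr has length 6. Negative index -4 maps to positive index 6 + (-4) = 2. arr[2] = 37.

37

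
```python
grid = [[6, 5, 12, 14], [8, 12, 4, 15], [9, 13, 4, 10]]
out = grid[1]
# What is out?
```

grid has 3 rows. Row 1 is [8, 12, 4, 15].

[8, 12, 4, 15]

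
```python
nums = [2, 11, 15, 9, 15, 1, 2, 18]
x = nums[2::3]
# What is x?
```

nums has length 8. The slice nums[2::3] selects indices [2, 5] (2->15, 5->1), giving [15, 1].

[15, 1]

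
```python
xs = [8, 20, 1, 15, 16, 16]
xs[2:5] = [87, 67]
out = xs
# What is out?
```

xs starts as [8, 20, 1, 15, 16, 16] (length 6). The slice xs[2:5] covers indices [2, 3, 4] with values [1, 15, 16]. Replacing that slice with [87, 67] (different length) produces [8, 20, 87, 67, 16].

[8, 20, 87, 67, 16]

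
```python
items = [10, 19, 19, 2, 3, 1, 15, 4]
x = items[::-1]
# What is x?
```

items has length 8. The slice items[::-1] selects indices [7, 6, 5, 4, 3, 2, 1, 0] (7->4, 6->15, 5->1, 4->3, 3->2, 2->19, 1->19, 0->10), giving [4, 15, 1, 3, 2, 19, 19, 10].

[4, 15, 1, 3, 2, 19, 19, 10]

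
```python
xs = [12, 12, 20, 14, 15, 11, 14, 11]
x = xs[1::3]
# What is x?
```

xs has length 8. The slice xs[1::3] selects indices [1, 4, 7] (1->12, 4->15, 7->11), giving [12, 15, 11].

[12, 15, 11]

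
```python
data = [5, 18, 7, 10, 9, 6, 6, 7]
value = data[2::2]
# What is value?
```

data has length 8. The slice data[2::2] selects indices [2, 4, 6] (2->7, 4->9, 6->6), giving [7, 9, 6].

[7, 9, 6]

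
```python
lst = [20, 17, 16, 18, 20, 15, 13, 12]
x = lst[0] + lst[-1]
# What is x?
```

lst has length 8. lst[0] = 20.
lst has length 8. Negative index -1 maps to positive index 8 + (-1) = 7. lst[7] = 12.
Sum: 20 + 12 = 32.

32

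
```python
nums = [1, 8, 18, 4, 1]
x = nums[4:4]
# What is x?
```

nums has length 5. The slice nums[4:4] resolves to an empty index range, so the result is [].

[]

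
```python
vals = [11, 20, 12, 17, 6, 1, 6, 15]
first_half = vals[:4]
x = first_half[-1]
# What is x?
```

vals has length 8. The slice vals[:4] selects indices [0, 1, 2, 3] (0->11, 1->20, 2->12, 3->17), giving [11, 20, 12, 17]. So first_half = [11, 20, 12, 17]. Then first_half[-1] = 17.

17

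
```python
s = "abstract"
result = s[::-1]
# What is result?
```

s has length 8. The slice s[::-1] selects indices [7, 6, 5, 4, 3, 2, 1, 0] (7->'t', 6->'c', 5->'a', 4->'r', 3->'t', 2->'s', 1->'b', 0->'a'), giving 'tcartsba'.

'tcartsba'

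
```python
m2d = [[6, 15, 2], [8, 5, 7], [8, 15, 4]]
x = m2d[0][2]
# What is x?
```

m2d[0] = [6, 15, 2]. Taking column 2 of that row yields 2.

2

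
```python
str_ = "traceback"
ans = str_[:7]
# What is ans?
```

str_ has length 9. The slice str_[:7] selects indices [0, 1, 2, 3, 4, 5, 6] (0->'t', 1->'r', 2->'a', 3->'c', 4->'e', 5->'b', 6->'a'), giving 'traceba'.

'traceba'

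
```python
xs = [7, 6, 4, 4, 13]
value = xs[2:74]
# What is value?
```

xs has length 5. The slice xs[2:74] selects indices [2, 3, 4] (2->4, 3->4, 4->13), giving [4, 4, 13].

[4, 4, 13]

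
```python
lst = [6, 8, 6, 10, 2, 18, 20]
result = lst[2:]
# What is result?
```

lst has length 7. The slice lst[2:] selects indices [2, 3, 4, 5, 6] (2->6, 3->10, 4->2, 5->18, 6->20), giving [6, 10, 2, 18, 20].

[6, 10, 2, 18, 20]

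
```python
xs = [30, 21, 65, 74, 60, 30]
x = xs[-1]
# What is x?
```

xs has length 6. Negative index -1 maps to positive index 6 + (-1) = 5. xs[5] = 30.

30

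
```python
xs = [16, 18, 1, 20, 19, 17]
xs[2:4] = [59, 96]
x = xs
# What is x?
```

xs starts as [16, 18, 1, 20, 19, 17] (length 6). The slice xs[2:4] covers indices [2, 3] with values [1, 20]. Replacing that slice with [59, 96] (same length) produces [16, 18, 59, 96, 19, 17].

[16, 18, 59, 96, 19, 17]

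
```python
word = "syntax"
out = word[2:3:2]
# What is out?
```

word has length 6. The slice word[2:3:2] selects indices [2] (2->'n'), giving 'n'.

'n'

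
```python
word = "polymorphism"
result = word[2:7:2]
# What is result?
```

word has length 12. The slice word[2:7:2] selects indices [2, 4, 6] (2->'l', 4->'m', 6->'r'), giving 'lmr'.

'lmr'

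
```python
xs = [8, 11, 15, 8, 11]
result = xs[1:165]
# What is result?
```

xs has length 5. The slice xs[1:165] selects indices [1, 2, 3, 4] (1->11, 2->15, 3->8, 4->11), giving [11, 15, 8, 11].

[11, 15, 8, 11]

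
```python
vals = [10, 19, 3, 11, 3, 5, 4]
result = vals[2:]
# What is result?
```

vals has length 7. The slice vals[2:] selects indices [2, 3, 4, 5, 6] (2->3, 3->11, 4->3, 5->5, 6->4), giving [3, 11, 3, 5, 4].

[3, 11, 3, 5, 4]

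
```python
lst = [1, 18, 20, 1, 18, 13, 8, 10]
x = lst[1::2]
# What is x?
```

lst has length 8. The slice lst[1::2] selects indices [1, 3, 5, 7] (1->18, 3->1, 5->13, 7->10), giving [18, 1, 13, 10].

[18, 1, 13, 10]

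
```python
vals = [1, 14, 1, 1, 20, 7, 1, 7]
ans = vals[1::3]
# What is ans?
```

vals has length 8. The slice vals[1::3] selects indices [1, 4, 7] (1->14, 4->20, 7->7), giving [14, 20, 7].

[14, 20, 7]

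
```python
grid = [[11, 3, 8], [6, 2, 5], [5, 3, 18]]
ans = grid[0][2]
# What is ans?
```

grid[0] = [11, 3, 8]. Taking column 2 of that row yields 8.

8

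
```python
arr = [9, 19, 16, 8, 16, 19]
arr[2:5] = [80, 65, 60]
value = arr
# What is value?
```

arr starts as [9, 19, 16, 8, 16, 19] (length 6). The slice arr[2:5] covers indices [2, 3, 4] with values [16, 8, 16]. Replacing that slice with [80, 65, 60] (same length) produces [9, 19, 80, 65, 60, 19].

[9, 19, 80, 65, 60, 19]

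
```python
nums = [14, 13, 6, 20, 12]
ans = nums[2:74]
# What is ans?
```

nums has length 5. The slice nums[2:74] selects indices [2, 3, 4] (2->6, 3->20, 4->12), giving [6, 20, 12].

[6, 20, 12]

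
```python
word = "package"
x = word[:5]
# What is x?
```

word has length 7. The slice word[:5] selects indices [0, 1, 2, 3, 4] (0->'p', 1->'a', 2->'c', 3->'k', 4->'a'), giving 'packa'.

'packa'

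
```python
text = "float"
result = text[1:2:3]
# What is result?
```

text has length 5. The slice text[1:2:3] selects indices [1] (1->'l'), giving 'l'.

'l'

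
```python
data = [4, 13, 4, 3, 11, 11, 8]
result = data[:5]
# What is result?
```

data has length 7. The slice data[:5] selects indices [0, 1, 2, 3, 4] (0->4, 1->13, 2->4, 3->3, 4->11), giving [4, 13, 4, 3, 11].

[4, 13, 4, 3, 11]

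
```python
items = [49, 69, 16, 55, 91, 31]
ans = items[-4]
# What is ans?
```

items has length 6. Negative index -4 maps to positive index 6 + (-4) = 2. items[2] = 16.

16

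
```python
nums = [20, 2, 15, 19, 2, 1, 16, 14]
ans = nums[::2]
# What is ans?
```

nums has length 8. The slice nums[::2] selects indices [0, 2, 4, 6] (0->20, 2->15, 4->2, 6->16), giving [20, 15, 2, 16].

[20, 15, 2, 16]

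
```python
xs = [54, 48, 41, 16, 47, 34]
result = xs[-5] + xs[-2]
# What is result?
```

xs has length 6. Negative index -5 maps to positive index 6 + (-5) = 1. xs[1] = 48.
xs has length 6. Negative index -2 maps to positive index 6 + (-2) = 4. xs[4] = 47.
Sum: 48 + 47 = 95.

95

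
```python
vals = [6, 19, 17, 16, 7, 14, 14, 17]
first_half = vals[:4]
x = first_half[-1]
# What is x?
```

vals has length 8. The slice vals[:4] selects indices [0, 1, 2, 3] (0->6, 1->19, 2->17, 3->16), giving [6, 19, 17, 16]. So first_half = [6, 19, 17, 16]. Then first_half[-1] = 16.

16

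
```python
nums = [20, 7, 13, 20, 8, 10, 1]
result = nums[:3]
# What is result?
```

nums has length 7. The slice nums[:3] selects indices [0, 1, 2] (0->20, 1->7, 2->13), giving [20, 7, 13].

[20, 7, 13]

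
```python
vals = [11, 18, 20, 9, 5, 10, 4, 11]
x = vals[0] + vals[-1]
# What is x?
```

vals has length 8. vals[0] = 11.
vals has length 8. Negative index -1 maps to positive index 8 + (-1) = 7. vals[7] = 11.
Sum: 11 + 11 = 22.

22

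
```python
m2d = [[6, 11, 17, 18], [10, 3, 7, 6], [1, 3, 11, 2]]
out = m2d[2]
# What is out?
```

m2d has 3 rows. Row 2 is [1, 3, 11, 2].

[1, 3, 11, 2]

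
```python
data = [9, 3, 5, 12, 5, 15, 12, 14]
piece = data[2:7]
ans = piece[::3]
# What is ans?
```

data has length 8. The slice data[2:7] selects indices [2, 3, 4, 5, 6] (2->5, 3->12, 4->5, 5->15, 6->12), giving [5, 12, 5, 15, 12]. So piece = [5, 12, 5, 15, 12]. piece has length 5. The slice piece[::3] selects indices [0, 3] (0->5, 3->15), giving [5, 15].

[5, 15]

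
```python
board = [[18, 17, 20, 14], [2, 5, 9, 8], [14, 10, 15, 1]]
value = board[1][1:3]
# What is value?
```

board[1] = [2, 5, 9, 8]. board[1] has length 4. The slice board[1][1:3] selects indices [1, 2] (1->5, 2->9), giving [5, 9].

[5, 9]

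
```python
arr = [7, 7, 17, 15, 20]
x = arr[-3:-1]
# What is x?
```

arr has length 5. The slice arr[-3:-1] selects indices [2, 3] (2->17, 3->15), giving [17, 15].

[17, 15]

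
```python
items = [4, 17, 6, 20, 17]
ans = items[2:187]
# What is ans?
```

items has length 5. The slice items[2:187] selects indices [2, 3, 4] (2->6, 3->20, 4->17), giving [6, 20, 17].

[6, 20, 17]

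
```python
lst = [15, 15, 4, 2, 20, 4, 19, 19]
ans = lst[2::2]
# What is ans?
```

lst has length 8. The slice lst[2::2] selects indices [2, 4, 6] (2->4, 4->20, 6->19), giving [4, 20, 19].

[4, 20, 19]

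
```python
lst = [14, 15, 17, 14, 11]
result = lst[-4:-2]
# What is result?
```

lst has length 5. The slice lst[-4:-2] selects indices [1, 2] (1->15, 2->17), giving [15, 17].

[15, 17]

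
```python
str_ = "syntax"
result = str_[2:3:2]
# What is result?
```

str_ has length 6. The slice str_[2:3:2] selects indices [2] (2->'n'), giving 'n'.

'n'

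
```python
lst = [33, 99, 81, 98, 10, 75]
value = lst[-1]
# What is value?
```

lst has length 6. Negative index -1 maps to positive index 6 + (-1) = 5. lst[5] = 75.

75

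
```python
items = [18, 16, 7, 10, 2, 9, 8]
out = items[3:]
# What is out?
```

items has length 7. The slice items[3:] selects indices [3, 4, 5, 6] (3->10, 4->2, 5->9, 6->8), giving [10, 2, 9, 8].

[10, 2, 9, 8]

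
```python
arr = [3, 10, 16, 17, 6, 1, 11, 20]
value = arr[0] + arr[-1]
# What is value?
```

arr has length 8. arr[0] = 3.
arr has length 8. Negative index -1 maps to positive index 8 + (-1) = 7. arr[7] = 20.
Sum: 3 + 20 = 23.

23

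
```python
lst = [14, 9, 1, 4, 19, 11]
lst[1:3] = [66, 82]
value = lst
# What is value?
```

lst starts as [14, 9, 1, 4, 19, 11] (length 6). The slice lst[1:3] covers indices [1, 2] with values [9, 1]. Replacing that slice with [66, 82] (same length) produces [14, 66, 82, 4, 19, 11].

[14, 66, 82, 4, 19, 11]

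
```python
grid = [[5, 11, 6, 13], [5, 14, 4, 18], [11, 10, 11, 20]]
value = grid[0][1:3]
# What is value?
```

grid[0] = [5, 11, 6, 13]. grid[0] has length 4. The slice grid[0][1:3] selects indices [1, 2] (1->11, 2->6), giving [11, 6].

[11, 6]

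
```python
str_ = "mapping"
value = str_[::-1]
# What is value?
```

str_ has length 7. The slice str_[::-1] selects indices [6, 5, 4, 3, 2, 1, 0] (6->'g', 5->'n', 4->'i', 3->'p', 2->'p', 1->'a', 0->'m'), giving 'gnippam'.

'gnippam'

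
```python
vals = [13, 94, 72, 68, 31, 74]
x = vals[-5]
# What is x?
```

vals has length 6. Negative index -5 maps to positive index 6 + (-5) = 1. vals[1] = 94.

94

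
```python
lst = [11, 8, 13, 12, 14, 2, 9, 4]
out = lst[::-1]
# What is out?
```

lst has length 8. The slice lst[::-1] selects indices [7, 6, 5, 4, 3, 2, 1, 0] (7->4, 6->9, 5->2, 4->14, 3->12, 2->13, 1->8, 0->11), giving [4, 9, 2, 14, 12, 13, 8, 11].

[4, 9, 2, 14, 12, 13, 8, 11]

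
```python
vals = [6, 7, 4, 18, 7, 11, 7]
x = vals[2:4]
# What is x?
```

vals has length 7. The slice vals[2:4] selects indices [2, 3] (2->4, 3->18), giving [4, 18].

[4, 18]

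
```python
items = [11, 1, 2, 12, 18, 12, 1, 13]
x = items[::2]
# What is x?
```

items has length 8. The slice items[::2] selects indices [0, 2, 4, 6] (0->11, 2->2, 4->18, 6->1), giving [11, 2, 18, 1].

[11, 2, 18, 1]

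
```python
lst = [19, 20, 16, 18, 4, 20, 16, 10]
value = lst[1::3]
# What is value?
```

lst has length 8. The slice lst[1::3] selects indices [1, 4, 7] (1->20, 4->4, 7->10), giving [20, 4, 10].

[20, 4, 10]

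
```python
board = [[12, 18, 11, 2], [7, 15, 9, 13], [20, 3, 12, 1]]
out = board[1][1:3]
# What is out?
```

board[1] = [7, 15, 9, 13]. board[1] has length 4. The slice board[1][1:3] selects indices [1, 2] (1->15, 2->9), giving [15, 9].

[15, 9]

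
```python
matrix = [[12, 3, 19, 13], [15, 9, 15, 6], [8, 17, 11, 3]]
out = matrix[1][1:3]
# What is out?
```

matrix[1] = [15, 9, 15, 6]. matrix[1] has length 4. The slice matrix[1][1:3] selects indices [1, 2] (1->9, 2->15), giving [9, 15].

[9, 15]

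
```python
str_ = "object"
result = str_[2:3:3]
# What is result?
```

str_ has length 6. The slice str_[2:3:3] selects indices [2] (2->'j'), giving 'j'.

'j'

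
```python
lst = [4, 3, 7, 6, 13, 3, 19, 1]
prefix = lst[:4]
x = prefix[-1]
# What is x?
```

lst has length 8. The slice lst[:4] selects indices [0, 1, 2, 3] (0->4, 1->3, 2->7, 3->6), giving [4, 3, 7, 6]. So prefix = [4, 3, 7, 6]. Then prefix[-1] = 6.

6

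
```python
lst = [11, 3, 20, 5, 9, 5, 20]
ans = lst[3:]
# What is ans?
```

lst has length 7. The slice lst[3:] selects indices [3, 4, 5, 6] (3->5, 4->9, 5->5, 6->20), giving [5, 9, 5, 20].

[5, 9, 5, 20]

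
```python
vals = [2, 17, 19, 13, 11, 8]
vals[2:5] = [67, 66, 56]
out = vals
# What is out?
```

vals starts as [2, 17, 19, 13, 11, 8] (length 6). The slice vals[2:5] covers indices [2, 3, 4] with values [19, 13, 11]. Replacing that slice with [67, 66, 56] (same length) produces [2, 17, 67, 66, 56, 8].

[2, 17, 67, 66, 56, 8]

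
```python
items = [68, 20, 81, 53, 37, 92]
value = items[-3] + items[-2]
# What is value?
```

items has length 6. Negative index -3 maps to positive index 6 + (-3) = 3. items[3] = 53.
items has length 6. Negative index -2 maps to positive index 6 + (-2) = 4. items[4] = 37.
Sum: 53 + 37 = 90.

90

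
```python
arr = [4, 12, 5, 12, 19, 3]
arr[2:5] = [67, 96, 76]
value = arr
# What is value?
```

arr starts as [4, 12, 5, 12, 19, 3] (length 6). The slice arr[2:5] covers indices [2, 3, 4] with values [5, 12, 19]. Replacing that slice with [67, 96, 76] (same length) produces [4, 12, 67, 96, 76, 3].

[4, 12, 67, 96, 76, 3]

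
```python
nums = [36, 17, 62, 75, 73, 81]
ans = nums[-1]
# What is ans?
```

nums has length 6. Negative index -1 maps to positive index 6 + (-1) = 5. nums[5] = 81.

81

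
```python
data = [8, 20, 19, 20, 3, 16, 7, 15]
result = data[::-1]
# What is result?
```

data has length 8. The slice data[::-1] selects indices [7, 6, 5, 4, 3, 2, 1, 0] (7->15, 6->7, 5->16, 4->3, 3->20, 2->19, 1->20, 0->8), giving [15, 7, 16, 3, 20, 19, 20, 8].

[15, 7, 16, 3, 20, 19, 20, 8]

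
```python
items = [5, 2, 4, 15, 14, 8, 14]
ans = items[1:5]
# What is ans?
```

items has length 7. The slice items[1:5] selects indices [1, 2, 3, 4] (1->2, 2->4, 3->15, 4->14), giving [2, 4, 15, 14].

[2, 4, 15, 14]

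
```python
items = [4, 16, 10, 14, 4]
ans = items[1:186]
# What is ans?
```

items has length 5. The slice items[1:186] selects indices [1, 2, 3, 4] (1->16, 2->10, 3->14, 4->4), giving [16, 10, 14, 4].

[16, 10, 14, 4]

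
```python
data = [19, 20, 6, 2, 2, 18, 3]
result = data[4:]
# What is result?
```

data has length 7. The slice data[4:] selects indices [4, 5, 6] (4->2, 5->18, 6->3), giving [2, 18, 3].

[2, 18, 3]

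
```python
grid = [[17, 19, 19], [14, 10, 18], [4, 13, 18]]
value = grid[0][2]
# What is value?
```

grid[0] = [17, 19, 19]. Taking column 2 of that row yields 19.

19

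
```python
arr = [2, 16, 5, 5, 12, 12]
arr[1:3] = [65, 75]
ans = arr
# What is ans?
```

arr starts as [2, 16, 5, 5, 12, 12] (length 6). The slice arr[1:3] covers indices [1, 2] with values [16, 5]. Replacing that slice with [65, 75] (same length) produces [2, 65, 75, 5, 12, 12].

[2, 65, 75, 5, 12, 12]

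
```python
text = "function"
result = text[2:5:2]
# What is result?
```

text has length 8. The slice text[2:5:2] selects indices [2, 4] (2->'n', 4->'t'), giving 'nt'.

'nt'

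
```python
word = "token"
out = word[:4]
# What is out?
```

word has length 5. The slice word[:4] selects indices [0, 1, 2, 3] (0->'t', 1->'o', 2->'k', 3->'e'), giving 'toke'.

'toke'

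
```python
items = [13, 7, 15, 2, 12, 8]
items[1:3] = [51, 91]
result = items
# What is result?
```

items starts as [13, 7, 15, 2, 12, 8] (length 6). The slice items[1:3] covers indices [1, 2] with values [7, 15]. Replacing that slice with [51, 91] (same length) produces [13, 51, 91, 2, 12, 8].

[13, 51, 91, 2, 12, 8]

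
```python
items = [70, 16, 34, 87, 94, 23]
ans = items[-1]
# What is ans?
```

items has length 6. Negative index -1 maps to positive index 6 + (-1) = 5. items[5] = 23.

23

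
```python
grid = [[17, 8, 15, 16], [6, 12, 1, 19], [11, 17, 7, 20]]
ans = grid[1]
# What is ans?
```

grid has 3 rows. Row 1 is [6, 12, 1, 19].

[6, 12, 1, 19]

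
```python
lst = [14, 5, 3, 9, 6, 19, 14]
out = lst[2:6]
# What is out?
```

lst has length 7. The slice lst[2:6] selects indices [2, 3, 4, 5] (2->3, 3->9, 4->6, 5->19), giving [3, 9, 6, 19].

[3, 9, 6, 19]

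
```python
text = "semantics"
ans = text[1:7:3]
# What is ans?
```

text has length 9. The slice text[1:7:3] selects indices [1, 4] (1->'e', 4->'n'), giving 'en'.

'en'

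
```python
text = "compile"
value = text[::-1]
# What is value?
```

text has length 7. The slice text[::-1] selects indices [6, 5, 4, 3, 2, 1, 0] (6->'e', 5->'l', 4->'i', 3->'p', 2->'m', 1->'o', 0->'c'), giving 'elipmoc'.

'elipmoc'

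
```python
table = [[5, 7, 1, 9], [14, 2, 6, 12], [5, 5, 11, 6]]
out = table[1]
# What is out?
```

table has 3 rows. Row 1 is [14, 2, 6, 12].

[14, 2, 6, 12]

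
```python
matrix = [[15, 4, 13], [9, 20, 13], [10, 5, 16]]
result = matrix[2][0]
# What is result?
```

matrix[2] = [10, 5, 16]. Taking column 0 of that row yields 10.

10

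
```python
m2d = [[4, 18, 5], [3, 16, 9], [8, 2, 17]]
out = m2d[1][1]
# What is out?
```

m2d[1] = [3, 16, 9]. Taking column 1 of that row yields 16.

16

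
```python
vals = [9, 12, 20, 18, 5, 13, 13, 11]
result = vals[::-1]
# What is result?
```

vals has length 8. The slice vals[::-1] selects indices [7, 6, 5, 4, 3, 2, 1, 0] (7->11, 6->13, 5->13, 4->5, 3->18, 2->20, 1->12, 0->9), giving [11, 13, 13, 5, 18, 20, 12, 9].

[11, 13, 13, 5, 18, 20, 12, 9]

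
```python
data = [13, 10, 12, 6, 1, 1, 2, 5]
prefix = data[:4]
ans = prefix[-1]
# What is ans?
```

data has length 8. The slice data[:4] selects indices [0, 1, 2, 3] (0->13, 1->10, 2->12, 3->6), giving [13, 10, 12, 6]. So prefix = [13, 10, 12, 6]. Then prefix[-1] = 6.

6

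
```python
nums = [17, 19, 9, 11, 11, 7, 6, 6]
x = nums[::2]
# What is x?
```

nums has length 8. The slice nums[::2] selects indices [0, 2, 4, 6] (0->17, 2->9, 4->11, 6->6), giving [17, 9, 11, 6].

[17, 9, 11, 6]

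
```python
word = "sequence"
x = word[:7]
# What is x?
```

word has length 8. The slice word[:7] selects indices [0, 1, 2, 3, 4, 5, 6] (0->'s', 1->'e', 2->'q', 3->'u', 4->'e', 5->'n', 6->'c'), giving 'sequenc'.

'sequenc'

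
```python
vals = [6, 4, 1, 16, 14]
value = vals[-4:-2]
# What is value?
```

vals has length 5. The slice vals[-4:-2] selects indices [1, 2] (1->4, 2->1), giving [4, 1].

[4, 1]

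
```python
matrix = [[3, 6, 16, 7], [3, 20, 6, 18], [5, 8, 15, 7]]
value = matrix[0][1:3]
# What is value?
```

matrix[0] = [3, 6, 16, 7]. matrix[0] has length 4. The slice matrix[0][1:3] selects indices [1, 2] (1->6, 2->16), giving [6, 16].

[6, 16]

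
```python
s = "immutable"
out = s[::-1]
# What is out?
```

s has length 9. The slice s[::-1] selects indices [8, 7, 6, 5, 4, 3, 2, 1, 0] (8->'e', 7->'l', 6->'b', 5->'a', 4->'t', 3->'u', 2->'m', 1->'m', 0->'i'), giving 'elbatummi'.

'elbatummi'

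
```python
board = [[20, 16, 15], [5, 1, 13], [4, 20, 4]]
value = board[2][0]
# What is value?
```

board[2] = [4, 20, 4]. Taking column 0 of that row yields 4.

4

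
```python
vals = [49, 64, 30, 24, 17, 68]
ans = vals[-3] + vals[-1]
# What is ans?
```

vals has length 6. Negative index -3 maps to positive index 6 + (-3) = 3. vals[3] = 24.
vals has length 6. Negative index -1 maps to positive index 6 + (-1) = 5. vals[5] = 68.
Sum: 24 + 68 = 92.

92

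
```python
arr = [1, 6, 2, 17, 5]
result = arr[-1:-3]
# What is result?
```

arr has length 5. The slice arr[-1:-3] resolves to an empty index range, so the result is [].

[]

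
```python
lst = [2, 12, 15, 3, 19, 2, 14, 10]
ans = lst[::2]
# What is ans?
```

lst has length 8. The slice lst[::2] selects indices [0, 2, 4, 6] (0->2, 2->15, 4->19, 6->14), giving [2, 15, 19, 14].

[2, 15, 19, 14]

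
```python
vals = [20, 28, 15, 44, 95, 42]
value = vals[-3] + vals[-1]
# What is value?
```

vals has length 6. Negative index -3 maps to positive index 6 + (-3) = 3. vals[3] = 44.
vals has length 6. Negative index -1 maps to positive index 6 + (-1) = 5. vals[5] = 42.
Sum: 44 + 42 = 86.

86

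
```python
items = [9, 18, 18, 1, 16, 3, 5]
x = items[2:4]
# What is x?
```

items has length 7. The slice items[2:4] selects indices [2, 3] (2->18, 3->1), giving [18, 1].

[18, 1]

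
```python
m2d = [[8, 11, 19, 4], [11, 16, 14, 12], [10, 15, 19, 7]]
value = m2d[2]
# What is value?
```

m2d has 3 rows. Row 2 is [10, 15, 19, 7].

[10, 15, 19, 7]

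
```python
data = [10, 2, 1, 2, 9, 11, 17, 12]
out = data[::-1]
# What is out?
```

data has length 8. The slice data[::-1] selects indices [7, 6, 5, 4, 3, 2, 1, 0] (7->12, 6->17, 5->11, 4->9, 3->2, 2->1, 1->2, 0->10), giving [12, 17, 11, 9, 2, 1, 2, 10].

[12, 17, 11, 9, 2, 1, 2, 10]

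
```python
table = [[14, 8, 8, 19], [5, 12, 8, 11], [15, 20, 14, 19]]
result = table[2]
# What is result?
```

table has 3 rows. Row 2 is [15, 20, 14, 19].

[15, 20, 14, 19]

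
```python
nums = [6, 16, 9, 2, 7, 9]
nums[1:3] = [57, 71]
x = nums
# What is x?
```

nums starts as [6, 16, 9, 2, 7, 9] (length 6). The slice nums[1:3] covers indices [1, 2] with values [16, 9]. Replacing that slice with [57, 71] (same length) produces [6, 57, 71, 2, 7, 9].

[6, 57, 71, 2, 7, 9]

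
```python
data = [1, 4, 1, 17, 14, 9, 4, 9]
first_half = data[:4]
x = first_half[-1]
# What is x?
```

data has length 8. The slice data[:4] selects indices [0, 1, 2, 3] (0->1, 1->4, 2->1, 3->17), giving [1, 4, 1, 17]. So first_half = [1, 4, 1, 17]. Then first_half[-1] = 17.

17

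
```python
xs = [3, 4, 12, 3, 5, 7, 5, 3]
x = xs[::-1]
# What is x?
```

xs has length 8. The slice xs[::-1] selects indices [7, 6, 5, 4, 3, 2, 1, 0] (7->3, 6->5, 5->7, 4->5, 3->3, 2->12, 1->4, 0->3), giving [3, 5, 7, 5, 3, 12, 4, 3].

[3, 5, 7, 5, 3, 12, 4, 3]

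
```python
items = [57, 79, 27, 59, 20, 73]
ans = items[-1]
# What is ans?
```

items has length 6. Negative index -1 maps to positive index 6 + (-1) = 5. items[5] = 73.

73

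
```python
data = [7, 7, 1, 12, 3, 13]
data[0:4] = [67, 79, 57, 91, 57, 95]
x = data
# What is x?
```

data starts as [7, 7, 1, 12, 3, 13] (length 6). The slice data[0:4] covers indices [0, 1, 2, 3] with values [7, 7, 1, 12]. Replacing that slice with [67, 79, 57, 91, 57, 95] (different length) produces [67, 79, 57, 91, 57, 95, 3, 13].

[67, 79, 57, 91, 57, 95, 3, 13]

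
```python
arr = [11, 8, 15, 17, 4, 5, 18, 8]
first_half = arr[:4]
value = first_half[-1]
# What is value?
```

arr has length 8. The slice arr[:4] selects indices [0, 1, 2, 3] (0->11, 1->8, 2->15, 3->17), giving [11, 8, 15, 17]. So first_half = [11, 8, 15, 17]. Then first_half[-1] = 17.

17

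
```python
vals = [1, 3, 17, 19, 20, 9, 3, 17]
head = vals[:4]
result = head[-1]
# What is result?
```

vals has length 8. The slice vals[:4] selects indices [0, 1, 2, 3] (0->1, 1->3, 2->17, 3->19), giving [1, 3, 17, 19]. So head = [1, 3, 17, 19]. Then head[-1] = 19.

19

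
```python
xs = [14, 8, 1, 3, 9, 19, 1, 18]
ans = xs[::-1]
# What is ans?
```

xs has length 8. The slice xs[::-1] selects indices [7, 6, 5, 4, 3, 2, 1, 0] (7->18, 6->1, 5->19, 4->9, 3->3, 2->1, 1->8, 0->14), giving [18, 1, 19, 9, 3, 1, 8, 14].

[18, 1, 19, 9, 3, 1, 8, 14]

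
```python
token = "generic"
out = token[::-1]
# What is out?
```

token has length 7. The slice token[::-1] selects indices [6, 5, 4, 3, 2, 1, 0] (6->'c', 5->'i', 4->'r', 3->'e', 2->'n', 1->'e', 0->'g'), giving 'cireneg'.

'cireneg'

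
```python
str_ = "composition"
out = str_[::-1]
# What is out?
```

str_ has length 11. The slice str_[::-1] selects indices [10, 9, 8, 7, 6, 5, 4, 3, 2, 1, 0] (10->'n', 9->'o', 8->'i', 7->'t', 6->'i', 5->'s', 4->'o', 3->'p', 2->'m', 1->'o', 0->'c'), giving 'noitisopmoc'.

'noitisopmoc'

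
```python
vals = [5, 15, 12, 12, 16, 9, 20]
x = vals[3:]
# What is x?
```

vals has length 7. The slice vals[3:] selects indices [3, 4, 5, 6] (3->12, 4->16, 5->9, 6->20), giving [12, 16, 9, 20].

[12, 16, 9, 20]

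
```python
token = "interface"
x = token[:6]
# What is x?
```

token has length 9. The slice token[:6] selects indices [0, 1, 2, 3, 4, 5] (0->'i', 1->'n', 2->'t', 3->'e', 4->'r', 5->'f'), giving 'interf'.

'interf'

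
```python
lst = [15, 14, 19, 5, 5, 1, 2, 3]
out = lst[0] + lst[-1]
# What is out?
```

lst has length 8. lst[0] = 15.
lst has length 8. Negative index -1 maps to positive index 8 + (-1) = 7. lst[7] = 3.
Sum: 15 + 3 = 18.

18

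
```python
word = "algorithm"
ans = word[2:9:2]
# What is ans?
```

word has length 9. The slice word[2:9:2] selects indices [2, 4, 6, 8] (2->'g', 4->'r', 6->'t', 8->'m'), giving 'grtm'.

'grtm'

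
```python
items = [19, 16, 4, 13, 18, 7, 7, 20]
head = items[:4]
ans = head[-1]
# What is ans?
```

items has length 8. The slice items[:4] selects indices [0, 1, 2, 3] (0->19, 1->16, 2->4, 3->13), giving [19, 16, 4, 13]. So head = [19, 16, 4, 13]. Then head[-1] = 13.

13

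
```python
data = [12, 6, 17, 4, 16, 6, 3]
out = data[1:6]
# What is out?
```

data has length 7. The slice data[1:6] selects indices [1, 2, 3, 4, 5] (1->6, 2->17, 3->4, 4->16, 5->6), giving [6, 17, 4, 16, 6].

[6, 17, 4, 16, 6]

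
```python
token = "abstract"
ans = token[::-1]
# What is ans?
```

token has length 8. The slice token[::-1] selects indices [7, 6, 5, 4, 3, 2, 1, 0] (7->'t', 6->'c', 5->'a', 4->'r', 3->'t', 2->'s', 1->'b', 0->'a'), giving 'tcartsba'.

'tcartsba'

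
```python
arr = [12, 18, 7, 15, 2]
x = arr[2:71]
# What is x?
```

arr has length 5. The slice arr[2:71] selects indices [2, 3, 4] (2->7, 3->15, 4->2), giving [7, 15, 2].

[7, 15, 2]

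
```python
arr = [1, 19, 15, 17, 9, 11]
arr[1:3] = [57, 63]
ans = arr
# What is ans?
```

arr starts as [1, 19, 15, 17, 9, 11] (length 6). The slice arr[1:3] covers indices [1, 2] with values [19, 15]. Replacing that slice with [57, 63] (same length) produces [1, 57, 63, 17, 9, 11].

[1, 57, 63, 17, 9, 11]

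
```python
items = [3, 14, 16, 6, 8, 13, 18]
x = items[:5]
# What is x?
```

items has length 7. The slice items[:5] selects indices [0, 1, 2, 3, 4] (0->3, 1->14, 2->16, 3->6, 4->8), giving [3, 14, 16, 6, 8].

[3, 14, 16, 6, 8]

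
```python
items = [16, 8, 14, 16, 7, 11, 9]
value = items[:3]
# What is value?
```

items has length 7. The slice items[:3] selects indices [0, 1, 2] (0->16, 1->8, 2->14), giving [16, 8, 14].

[16, 8, 14]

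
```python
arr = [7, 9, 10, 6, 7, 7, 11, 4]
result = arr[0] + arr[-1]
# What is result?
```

arr has length 8. arr[0] = 7.
arr has length 8. Negative index -1 maps to positive index 8 + (-1) = 7. arr[7] = 4.
Sum: 7 + 4 = 11.

11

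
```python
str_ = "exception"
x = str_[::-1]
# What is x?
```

str_ has length 9. The slice str_[::-1] selects indices [8, 7, 6, 5, 4, 3, 2, 1, 0] (8->'n', 7->'o', 6->'i', 5->'t', 4->'p', 3->'e', 2->'c', 1->'x', 0->'e'), giving 'noitpecxe'.

'noitpecxe'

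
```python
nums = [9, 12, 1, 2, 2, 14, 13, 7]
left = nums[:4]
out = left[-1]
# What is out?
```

nums has length 8. The slice nums[:4] selects indices [0, 1, 2, 3] (0->9, 1->12, 2->1, 3->2), giving [9, 12, 1, 2]. So left = [9, 12, 1, 2]. Then left[-1] = 2.

2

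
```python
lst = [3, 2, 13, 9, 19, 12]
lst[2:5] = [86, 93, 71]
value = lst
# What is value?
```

lst starts as [3, 2, 13, 9, 19, 12] (length 6). The slice lst[2:5] covers indices [2, 3, 4] with values [13, 9, 19]. Replacing that slice with [86, 93, 71] (same length) produces [3, 2, 86, 93, 71, 12].

[3, 2, 86, 93, 71, 12]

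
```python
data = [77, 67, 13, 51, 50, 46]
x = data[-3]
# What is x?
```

data has length 6. Negative index -3 maps to positive index 6 + (-3) = 3. data[3] = 51.

51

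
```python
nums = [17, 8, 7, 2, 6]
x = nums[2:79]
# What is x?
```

nums has length 5. The slice nums[2:79] selects indices [2, 3, 4] (2->7, 3->2, 4->6), giving [7, 2, 6].

[7, 2, 6]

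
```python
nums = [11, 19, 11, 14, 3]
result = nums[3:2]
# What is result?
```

nums has length 5. The slice nums[3:2] resolves to an empty index range, so the result is [].

[]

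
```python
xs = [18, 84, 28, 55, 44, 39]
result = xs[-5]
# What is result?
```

xs has length 6. Negative index -5 maps to positive index 6 + (-5) = 1. xs[1] = 84.

84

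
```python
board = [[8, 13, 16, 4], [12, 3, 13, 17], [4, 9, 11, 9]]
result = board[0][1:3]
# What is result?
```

board[0] = [8, 13, 16, 4]. board[0] has length 4. The slice board[0][1:3] selects indices [1, 2] (1->13, 2->16), giving [13, 16].

[13, 16]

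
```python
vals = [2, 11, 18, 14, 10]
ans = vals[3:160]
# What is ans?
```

vals has length 5. The slice vals[3:160] selects indices [3, 4] (3->14, 4->10), giving [14, 10].

[14, 10]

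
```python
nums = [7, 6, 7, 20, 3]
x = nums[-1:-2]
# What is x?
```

nums has length 5. The slice nums[-1:-2] resolves to an empty index range, so the result is [].

[]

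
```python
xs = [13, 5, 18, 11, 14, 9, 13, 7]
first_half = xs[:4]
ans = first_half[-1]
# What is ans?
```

xs has length 8. The slice xs[:4] selects indices [0, 1, 2, 3] (0->13, 1->5, 2->18, 3->11), giving [13, 5, 18, 11]. So first_half = [13, 5, 18, 11]. Then first_half[-1] = 11.

11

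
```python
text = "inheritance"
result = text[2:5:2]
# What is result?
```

text has length 11. The slice text[2:5:2] selects indices [2, 4] (2->'h', 4->'r'), giving 'hr'.

'hr'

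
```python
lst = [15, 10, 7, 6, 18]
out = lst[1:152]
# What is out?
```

lst has length 5. The slice lst[1:152] selects indices [1, 2, 3, 4] (1->10, 2->7, 3->6, 4->18), giving [10, 7, 6, 18].

[10, 7, 6, 18]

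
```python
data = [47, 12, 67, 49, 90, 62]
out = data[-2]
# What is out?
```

data has length 6. Negative index -2 maps to positive index 6 + (-2) = 4. data[4] = 90.

90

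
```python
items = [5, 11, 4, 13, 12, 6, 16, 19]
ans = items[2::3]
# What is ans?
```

items has length 8. The slice items[2::3] selects indices [2, 5] (2->4, 5->6), giving [4, 6].

[4, 6]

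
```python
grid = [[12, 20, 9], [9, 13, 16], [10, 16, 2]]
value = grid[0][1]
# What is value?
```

grid[0] = [12, 20, 9]. Taking column 1 of that row yields 20.

20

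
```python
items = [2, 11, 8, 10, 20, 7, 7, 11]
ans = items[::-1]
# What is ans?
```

items has length 8. The slice items[::-1] selects indices [7, 6, 5, 4, 3, 2, 1, 0] (7->11, 6->7, 5->7, 4->20, 3->10, 2->8, 1->11, 0->2), giving [11, 7, 7, 20, 10, 8, 11, 2].

[11, 7, 7, 20, 10, 8, 11, 2]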